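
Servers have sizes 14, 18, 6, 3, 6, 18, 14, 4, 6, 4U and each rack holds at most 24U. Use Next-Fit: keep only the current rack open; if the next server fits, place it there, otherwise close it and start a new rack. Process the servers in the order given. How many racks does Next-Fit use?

14U → rack 1 (remaining 10U)
18U → rack 2 (remaining 6U)
6U → rack 2 (remaining 0U)
3U → rack 3 (remaining 21U)
6U → rack 3 (remaining 15U)
18U → rack 4 (remaining 6U)
14U → rack 5 (remaining 10U)
4U → rack 5 (remaining 6U)
6U → rack 5 (remaining 0U)
4U → rack 6 (remaining 20U)
Final racks: [14] [18,6] [3,6] [18] [14,4,6] [4].

6 racks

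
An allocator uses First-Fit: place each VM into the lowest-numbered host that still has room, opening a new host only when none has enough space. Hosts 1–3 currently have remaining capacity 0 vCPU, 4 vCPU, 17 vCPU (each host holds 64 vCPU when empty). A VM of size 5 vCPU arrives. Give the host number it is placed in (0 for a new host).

3

Hosts with room: host 3 (17 vCPU).
The first with room is host 3.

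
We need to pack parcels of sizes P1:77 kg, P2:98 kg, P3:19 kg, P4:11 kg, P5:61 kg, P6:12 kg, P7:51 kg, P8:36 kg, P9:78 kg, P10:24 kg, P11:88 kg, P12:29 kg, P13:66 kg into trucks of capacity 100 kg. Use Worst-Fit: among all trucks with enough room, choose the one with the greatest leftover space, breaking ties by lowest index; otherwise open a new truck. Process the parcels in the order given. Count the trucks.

P1 (77 kg) → truck 1 (remaining 23 kg)
P2 (98 kg) → truck 2 (remaining 2 kg)
P3 (19 kg) → truck 1 (remaining 4 kg)
P4 (11 kg) → truck 3 (remaining 89 kg)
P5 (61 kg) → truck 3 (remaining 28 kg)
P6 (12 kg) → truck 3 (remaining 16 kg)
P7 (51 kg) → truck 4 (remaining 49 kg)
P8 (36 kg) → truck 4 (remaining 13 kg)
P9 (78 kg) → truck 5 (remaining 22 kg)
P10 (24 kg) → truck 6 (remaining 76 kg)
P11 (88 kg) → truck 7 (remaining 12 kg)
P12 (29 kg) → truck 6 (remaining 47 kg)
P13 (66 kg) → truck 8 (remaining 34 kg)
Final trucks: [77,19] [98] [11,61,12] [51,36] [78] [24,29] [88] [66].

8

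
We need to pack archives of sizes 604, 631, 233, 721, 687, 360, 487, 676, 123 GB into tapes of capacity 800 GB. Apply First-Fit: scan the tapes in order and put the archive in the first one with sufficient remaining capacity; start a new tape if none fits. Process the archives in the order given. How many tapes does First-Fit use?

604 GB → tape 1 (remaining 196 GB)
631 GB → tape 2 (remaining 169 GB)
233 GB → tape 3 (remaining 567 GB)
721 GB → tape 4 (remaining 79 GB)
687 GB → tape 5 (remaining 113 GB)
360 GB → tape 3 (remaining 207 GB)
487 GB → tape 6 (remaining 313 GB)
676 GB → tape 7 (remaining 124 GB)
123 GB → tape 1 (remaining 73 GB)

7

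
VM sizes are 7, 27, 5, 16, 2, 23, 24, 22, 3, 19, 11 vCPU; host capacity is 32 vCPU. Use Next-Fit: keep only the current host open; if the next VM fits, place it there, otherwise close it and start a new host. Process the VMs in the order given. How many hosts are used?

7

7 vCPU → host 1 (remaining 25 vCPU)
27 vCPU → host 2 (remaining 5 vCPU)
5 vCPU → host 2 (remaining 0 vCPU)
16 vCPU → host 3 (remaining 16 vCPU)
2 vCPU → host 3 (remaining 14 vCPU)
23 vCPU → host 4 (remaining 9 vCPU)
24 vCPU → host 5 (remaining 8 vCPU)
22 vCPU → host 6 (remaining 10 vCPU)
3 vCPU → host 6 (remaining 7 vCPU)
19 vCPU → host 7 (remaining 13 vCPU)
11 vCPU → host 7 (remaining 2 vCPU)
Final hosts: [7] [27,5] [16,2] [23] [24] [22,3] [19,11].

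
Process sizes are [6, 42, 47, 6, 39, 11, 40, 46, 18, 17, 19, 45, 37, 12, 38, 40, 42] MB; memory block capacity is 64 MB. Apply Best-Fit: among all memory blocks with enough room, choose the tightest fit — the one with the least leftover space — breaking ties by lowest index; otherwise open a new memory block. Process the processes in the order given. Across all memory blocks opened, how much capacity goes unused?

Put 6 MB in memory block 1; 58 MB remain.
Put 42 MB in memory block 1; 16 MB remain.
Put 47 MB in memory block 2; 17 MB remain.
Put 6 MB in memory block 1; 10 MB remain.
Put 39 MB in memory block 3; 25 MB remain.
Put 11 MB in memory block 2; 6 MB remain.
Put 40 MB in memory block 4; 24 MB remain.
Put 46 MB in memory block 5; 18 MB remain.
Put 18 MB in memory block 5; 0 MB remain.
Put 17 MB in memory block 4; 7 MB remain.
Put 19 MB in memory block 3; 6 MB remain.
Put 45 MB in memory block 6; 19 MB remain.
Put 37 MB in memory block 7; 27 MB remain.
Put 12 MB in memory block 6; 7 MB remain.
Put 38 MB in memory block 8; 26 MB remain.
Put 40 MB in memory block 9; 24 MB remain.
Put 42 MB in memory block 10; 22 MB remain.
10 memory blocks × 64 MB = 640 MB; used 505 MB; unused 135 MB.

135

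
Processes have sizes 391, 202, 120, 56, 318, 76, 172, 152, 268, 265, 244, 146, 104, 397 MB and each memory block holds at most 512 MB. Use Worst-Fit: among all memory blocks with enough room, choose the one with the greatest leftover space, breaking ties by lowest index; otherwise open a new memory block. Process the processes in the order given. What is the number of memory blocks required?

7

Put 391 MB in memory block 1; 121 MB remain.
Put 202 MB in memory block 2; 310 MB remain.
Put 120 MB in memory block 2; 190 MB remain.
Put 56 MB in memory block 2; 134 MB remain.
Put 318 MB in memory block 3; 194 MB remain.
Put 76 MB in memory block 3; 118 MB remain.
Put 172 MB in memory block 4; 340 MB remain.
Put 152 MB in memory block 4; 188 MB remain.
Put 268 MB in memory block 5; 244 MB remain.
Put 265 MB in memory block 6; 247 MB remain.
Put 244 MB in memory block 6; 3 MB remain.
Put 146 MB in memory block 5; 98 MB remain.
Put 104 MB in memory block 4; 84 MB remain.
Put 397 MB in memory block 7; 115 MB remain.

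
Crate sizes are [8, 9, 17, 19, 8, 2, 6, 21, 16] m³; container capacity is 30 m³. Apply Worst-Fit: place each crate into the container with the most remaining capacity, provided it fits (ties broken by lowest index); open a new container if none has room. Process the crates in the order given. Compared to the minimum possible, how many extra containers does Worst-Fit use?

Worst-Fit: [8,9,8] [17,2,6] [19] [21] [16] → 5 containers.
Total size 106 m³; any packing needs at least ⌈106/30⌉ = 4 containers.
An optimal packing achieves that bound: [21,9] [19,8,2] [17,8] [16,6] → 4 containers.
Excess: 5 − 4 = 1.

1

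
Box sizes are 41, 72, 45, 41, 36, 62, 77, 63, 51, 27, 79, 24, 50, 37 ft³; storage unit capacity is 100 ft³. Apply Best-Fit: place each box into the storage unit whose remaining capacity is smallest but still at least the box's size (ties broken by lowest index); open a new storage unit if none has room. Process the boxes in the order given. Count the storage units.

Put 41 ft³ in storage unit 1; 59 ft³ remain.
Put 72 ft³ in storage unit 2; 28 ft³ remain.
Put 45 ft³ in storage unit 1; 14 ft³ remain.
Put 41 ft³ in storage unit 3; 59 ft³ remain.
Put 36 ft³ in storage unit 3; 23 ft³ remain.
Put 62 ft³ in storage unit 4; 38 ft³ remain.
Put 77 ft³ in storage unit 5; 23 ft³ remain.
Put 63 ft³ in storage unit 6; 37 ft³ remain.
Put 51 ft³ in storage unit 7; 49 ft³ remain.
Put 27 ft³ in storage unit 2; 1 ft³ remain.
Put 79 ft³ in storage unit 8; 21 ft³ remain.
Put 24 ft³ in storage unit 6; 13 ft³ remain.
Put 50 ft³ in storage unit 9; 50 ft³ remain.
Put 37 ft³ in storage unit 4; 1 ft³ remain.

9 storage units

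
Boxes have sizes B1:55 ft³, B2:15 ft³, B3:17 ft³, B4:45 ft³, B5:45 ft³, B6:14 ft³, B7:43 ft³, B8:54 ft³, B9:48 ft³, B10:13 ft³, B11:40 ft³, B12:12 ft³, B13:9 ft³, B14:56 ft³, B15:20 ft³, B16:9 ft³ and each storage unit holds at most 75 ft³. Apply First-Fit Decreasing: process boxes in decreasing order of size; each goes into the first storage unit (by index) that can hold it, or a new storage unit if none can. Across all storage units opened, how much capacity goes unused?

105

Sorted descending: 56, 55, 54, 48, 45, 45, 43, 40, 20, 17, 15, 14, 13, 12, 9, 9.
Put 56 ft³ in storage unit 1; 19 ft³ remain.
Put 55 ft³ in storage unit 2; 20 ft³ remain.
Put 54 ft³ in storage unit 3; 21 ft³ remain.
Put 48 ft³ in storage unit 4; 27 ft³ remain.
Put 45 ft³ in storage unit 5; 30 ft³ remain.
Put 45 ft³ in storage unit 6; 30 ft³ remain.
Put 43 ft³ in storage unit 7; 32 ft³ remain.
Put 40 ft³ in storage unit 8; 35 ft³ remain.
Put 20 ft³ in storage unit 2; 0 ft³ remain.
Put 17 ft³ in storage unit 1; 2 ft³ remain.
Put 15 ft³ in storage unit 3; 6 ft³ remain.
Put 14 ft³ in storage unit 4; 13 ft³ remain.
Put 13 ft³ in storage unit 4; 0 ft³ remain.
Put 12 ft³ in storage unit 5; 18 ft³ remain.
Put 9 ft³ in storage unit 5; 9 ft³ remain.
Put 9 ft³ in storage unit 5; 0 ft³ remain.
8 storage units × 75 ft³ = 600 ft³; used 495 ft³; unused 105 ft³.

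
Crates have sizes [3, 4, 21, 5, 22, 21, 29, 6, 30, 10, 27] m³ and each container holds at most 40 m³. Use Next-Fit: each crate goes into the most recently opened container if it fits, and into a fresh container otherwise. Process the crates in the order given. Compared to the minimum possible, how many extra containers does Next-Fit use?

0

Next-Fit: [3,4,21,5] [22] [21] [29,6] [30,10] [27] → 6 containers.
6 crates exceed 20 m³ (half the capacity), and no two of those can share a container, so at least 6 containers are needed.
So 6 is already optimal.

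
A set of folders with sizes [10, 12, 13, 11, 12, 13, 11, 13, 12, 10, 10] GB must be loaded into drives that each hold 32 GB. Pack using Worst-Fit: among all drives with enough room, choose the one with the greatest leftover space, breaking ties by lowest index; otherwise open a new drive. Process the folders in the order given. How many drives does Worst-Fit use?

Put 10 GB in drive 1; 22 GB remain.
Put 12 GB in drive 1; 10 GB remain.
Put 13 GB in drive 2; 19 GB remain.
Put 11 GB in drive 2; 8 GB remain.
Put 12 GB in drive 3; 20 GB remain.
Put 13 GB in drive 3; 7 GB remain.
Put 11 GB in drive 4; 21 GB remain.
Put 13 GB in drive 4; 8 GB remain.
Put 12 GB in drive 5; 20 GB remain.
Put 10 GB in drive 5; 10 GB remain.
Put 10 GB in drive 1; 0 GB remain.

5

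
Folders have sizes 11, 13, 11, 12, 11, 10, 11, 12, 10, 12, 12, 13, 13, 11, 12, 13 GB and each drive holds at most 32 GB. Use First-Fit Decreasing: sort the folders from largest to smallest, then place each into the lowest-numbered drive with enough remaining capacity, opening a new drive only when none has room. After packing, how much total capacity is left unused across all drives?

37

Sorted descending: 13, 13, 13, 13, 12, 12, 12, 12, 12, 11, 11, 11, 11, 11, 10, 10.
Put 13 GB in drive 1; 19 GB remain.
Put 13 GB in drive 1; 6 GB remain.
Put 13 GB in drive 2; 19 GB remain.
Put 13 GB in drive 2; 6 GB remain.
Put 12 GB in drive 3; 20 GB remain.
Put 12 GB in drive 3; 8 GB remain.
Put 12 GB in drive 4; 20 GB remain.
Put 12 GB in drive 4; 8 GB remain.
Put 12 GB in drive 5; 20 GB remain.
Put 11 GB in drive 5; 9 GB remain.
Put 11 GB in drive 6; 21 GB remain.
Put 11 GB in drive 6; 10 GB remain.
Put 11 GB in drive 7; 21 GB remain.
Put 11 GB in drive 7; 10 GB remain.
Put 10 GB in drive 6; 0 GB remain.
Put 10 GB in drive 7; 0 GB remain.
7 drives × 32 GB = 224 GB; used 187 GB; unused 37 GB.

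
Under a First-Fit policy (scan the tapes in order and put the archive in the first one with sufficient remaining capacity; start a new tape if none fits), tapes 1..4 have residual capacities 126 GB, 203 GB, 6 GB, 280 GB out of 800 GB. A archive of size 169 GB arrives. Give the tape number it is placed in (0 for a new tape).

2

Tapes with room: tape 2 (203 GB), tape 4 (280 GB).
The first with room is tape 2.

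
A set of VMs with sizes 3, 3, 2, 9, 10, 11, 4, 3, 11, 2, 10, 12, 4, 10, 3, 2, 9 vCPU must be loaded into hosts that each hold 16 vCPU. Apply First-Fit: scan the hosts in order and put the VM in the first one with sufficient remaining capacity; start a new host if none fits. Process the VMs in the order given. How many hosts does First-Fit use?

host 1: place 3 vCPU, 13 vCPU left
host 1: place 3 vCPU, 10 vCPU left
host 1: place 2 vCPU, 8 vCPU left
host 2: place 9 vCPU, 7 vCPU left
host 3: place 10 vCPU, 6 vCPU left
host 4: place 11 vCPU, 5 vCPU left
host 1: place 4 vCPU, 4 vCPU left
host 1: place 3 vCPU, 1 vCPU left
host 5: place 11 vCPU, 5 vCPU left
host 2: place 2 vCPU, 5 vCPU left
host 6: place 10 vCPU, 6 vCPU left
host 7: place 12 vCPU, 4 vCPU left
host 2: place 4 vCPU, 1 vCPU left
host 8: place 10 vCPU, 6 vCPU left
host 3: place 3 vCPU, 3 vCPU left
host 3: place 2 vCPU, 1 vCPU left
host 9: place 9 vCPU, 7 vCPU left

9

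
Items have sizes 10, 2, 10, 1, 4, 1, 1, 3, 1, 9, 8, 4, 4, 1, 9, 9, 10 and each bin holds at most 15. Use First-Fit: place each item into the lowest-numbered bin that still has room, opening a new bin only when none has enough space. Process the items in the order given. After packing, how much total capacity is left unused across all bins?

18

Put 10 in bin 1; 5 remain.
Put 2 in bin 1; 3 remain.
Put 10 in bin 2; 5 remain.
Put 1 in bin 1; 2 remain.
Put 4 in bin 2; 1 remain.
Put 1 in bin 1; 1 remain.
Put 1 in bin 1; 0 remain.
Put 3 in bin 3; 12 remain.
Put 1 in bin 2; 0 remain.
Put 9 in bin 3; 3 remain.
Put 8 in bin 4; 7 remain.
Put 4 in bin 4; 3 remain.
Put 4 in bin 5; 11 remain.
Put 1 in bin 3; 2 remain.
Put 9 in bin 5; 2 remain.
Put 9 in bin 6; 6 remain.
Put 10 in bin 7; 5 remain.
7 bins × 15 = 105; used 87; unused 18.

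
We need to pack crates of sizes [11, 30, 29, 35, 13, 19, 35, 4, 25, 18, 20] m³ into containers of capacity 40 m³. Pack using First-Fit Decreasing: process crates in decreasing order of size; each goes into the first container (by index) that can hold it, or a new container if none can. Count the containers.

7

Sorted descending: 35, 35, 30, 29, 25, 20, 19, 18, 13, 11, 4.
container 1: place 35 m³, 5 m³ left
container 2: place 35 m³, 5 m³ left
container 3: place 30 m³, 10 m³ left
container 4: place 29 m³, 11 m³ left
container 5: place 25 m³, 15 m³ left
container 6: place 20 m³, 20 m³ left
container 6: place 19 m³, 1 m³ left
container 7: place 18 m³, 22 m³ left
container 5: place 13 m³, 2 m³ left
container 4: place 11 m³, 0 m³ left
container 1: place 4 m³, 1 m³ left
Final containers: [35,4] [35] [30] [29,11] [25,13] [20,19] [18].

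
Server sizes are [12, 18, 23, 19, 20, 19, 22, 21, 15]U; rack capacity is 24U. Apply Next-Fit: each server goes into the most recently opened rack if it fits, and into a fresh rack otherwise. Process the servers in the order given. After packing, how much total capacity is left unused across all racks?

12U → rack 1 (remaining 12U)
18U → rack 2 (remaining 6U)
23U → rack 3 (remaining 1U)
19U → rack 4 (remaining 5U)
20U → rack 5 (remaining 4U)
19U → rack 6 (remaining 5U)
22U → rack 7 (remaining 2U)
21U → rack 8 (remaining 3U)
15U → rack 9 (remaining 9U)
9 racks × 24U = 216U; used 169U; unused 47U.

47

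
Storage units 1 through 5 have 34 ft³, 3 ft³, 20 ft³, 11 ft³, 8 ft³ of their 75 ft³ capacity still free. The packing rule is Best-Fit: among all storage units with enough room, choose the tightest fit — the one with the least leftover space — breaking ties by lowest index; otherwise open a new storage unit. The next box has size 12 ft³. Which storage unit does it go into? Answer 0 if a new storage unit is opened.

3

Storage units with room: storage unit 1 (34 ft³), storage unit 3 (20 ft³).
Tightest fit is storage unit 3 with 20 ft³ free.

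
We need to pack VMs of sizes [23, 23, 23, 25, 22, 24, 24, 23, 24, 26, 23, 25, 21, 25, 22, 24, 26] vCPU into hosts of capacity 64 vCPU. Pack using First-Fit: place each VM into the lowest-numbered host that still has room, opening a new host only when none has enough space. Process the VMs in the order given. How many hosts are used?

host 1: place 23 vCPU, 41 vCPU left
host 1: place 23 vCPU, 18 vCPU left
host 2: place 23 vCPU, 41 vCPU left
host 2: place 25 vCPU, 16 vCPU left
host 3: place 22 vCPU, 42 vCPU left
host 3: place 24 vCPU, 18 vCPU left
host 4: place 24 vCPU, 40 vCPU left
host 4: place 23 vCPU, 17 vCPU left
host 5: place 24 vCPU, 40 vCPU left
host 5: place 26 vCPU, 14 vCPU left
host 6: place 23 vCPU, 41 vCPU left
host 6: place 25 vCPU, 16 vCPU left
host 7: place 21 vCPU, 43 vCPU left
host 7: place 25 vCPU, 18 vCPU left
host 8: place 22 vCPU, 42 vCPU left
host 8: place 24 vCPU, 18 vCPU left
host 9: place 26 vCPU, 38 vCPU left

9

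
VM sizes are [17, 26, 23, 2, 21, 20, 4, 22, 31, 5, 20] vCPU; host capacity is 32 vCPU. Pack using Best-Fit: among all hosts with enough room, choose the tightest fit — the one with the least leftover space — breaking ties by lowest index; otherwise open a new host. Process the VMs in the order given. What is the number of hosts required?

8

Put 17 vCPU in host 1; 15 vCPU remain.
Put 26 vCPU in host 2; 6 vCPU remain.
Put 23 vCPU in host 3; 9 vCPU remain.
Put 2 vCPU in host 2; 4 vCPU remain.
Put 21 vCPU in host 4; 11 vCPU remain.
Put 20 vCPU in host 5; 12 vCPU remain.
Put 4 vCPU in host 2; 0 vCPU remain.
Put 22 vCPU in host 6; 10 vCPU remain.
Put 31 vCPU in host 7; 1 vCPU remain.
Put 5 vCPU in host 3; 4 vCPU remain.
Put 20 vCPU in host 8; 12 vCPU remain.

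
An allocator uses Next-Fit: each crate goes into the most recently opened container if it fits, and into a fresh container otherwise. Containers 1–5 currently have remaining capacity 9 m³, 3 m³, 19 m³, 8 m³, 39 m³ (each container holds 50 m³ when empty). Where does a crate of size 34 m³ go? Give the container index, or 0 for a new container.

5

Next-Fit only looks at container 5, which has 39 m³ free.
34 m³ fits there.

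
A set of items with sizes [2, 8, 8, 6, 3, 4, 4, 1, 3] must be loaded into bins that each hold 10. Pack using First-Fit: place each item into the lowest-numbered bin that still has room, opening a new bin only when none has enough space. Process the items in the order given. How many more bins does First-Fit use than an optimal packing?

1

First-Fit: [2,8] [8,1] [6,3] [4,4] [3] → 5 bins.
Total size 39; any packing needs at least ⌈39/10⌉ = 4 bins.
An optimal packing achieves that bound: [8,2] [8,1] [6,4] [4,3,3] → 4 bins.
Excess: 5 − 4 = 1.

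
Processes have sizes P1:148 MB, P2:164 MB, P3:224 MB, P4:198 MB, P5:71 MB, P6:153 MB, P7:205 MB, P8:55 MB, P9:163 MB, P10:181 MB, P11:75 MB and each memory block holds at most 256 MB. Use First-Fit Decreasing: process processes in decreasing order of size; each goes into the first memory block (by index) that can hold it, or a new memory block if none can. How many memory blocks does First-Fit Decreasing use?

8

Sorted descending: 224, 205, 198, 181, 164, 163, 153, 148, 75, 71, 55.
224 MB → memory block 1 (remaining 32 MB)
205 MB → memory block 2 (remaining 51 MB)
198 MB → memory block 3 (remaining 58 MB)
181 MB → memory block 4 (remaining 75 MB)
164 MB → memory block 5 (remaining 92 MB)
163 MB → memory block 6 (remaining 93 MB)
153 MB → memory block 7 (remaining 103 MB)
148 MB → memory block 8 (remaining 108 MB)
75 MB → memory block 4 (remaining 0 MB)
71 MB → memory block 5 (remaining 21 MB)
55 MB → memory block 3 (remaining 3 MB)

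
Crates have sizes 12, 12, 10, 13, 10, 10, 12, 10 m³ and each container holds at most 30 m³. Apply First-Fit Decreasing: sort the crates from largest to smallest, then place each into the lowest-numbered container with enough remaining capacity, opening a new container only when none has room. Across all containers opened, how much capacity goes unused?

31

Sorted descending: 13, 12, 12, 12, 10, 10, 10, 10.
container 1: place 13 m³, 17 m³ left
container 1: place 12 m³, 5 m³ left
container 2: place 12 m³, 18 m³ left
container 2: place 12 m³, 6 m³ left
container 3: place 10 m³, 20 m³ left
container 3: place 10 m³, 10 m³ left
container 3: place 10 m³, 0 m³ left
container 4: place 10 m³, 20 m³ left
4 containers × 30 m³ = 120 m³; used 89 m³; unused 31 m³.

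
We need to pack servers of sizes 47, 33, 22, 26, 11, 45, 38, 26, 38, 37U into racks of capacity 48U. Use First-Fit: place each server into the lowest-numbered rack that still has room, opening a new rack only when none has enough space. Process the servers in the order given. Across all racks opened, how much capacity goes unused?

61

rack 1: place 47U, 1U left
rack 2: place 33U, 15U left
rack 3: place 22U, 26U left
rack 3: place 26U, 0U left
rack 2: place 11U, 4U left
rack 4: place 45U, 3U left
rack 5: place 38U, 10U left
rack 6: place 26U, 22U left
rack 7: place 38U, 10U left
rack 8: place 37U, 11U left
8 racks × 48U = 384U; used 323U; unused 61U.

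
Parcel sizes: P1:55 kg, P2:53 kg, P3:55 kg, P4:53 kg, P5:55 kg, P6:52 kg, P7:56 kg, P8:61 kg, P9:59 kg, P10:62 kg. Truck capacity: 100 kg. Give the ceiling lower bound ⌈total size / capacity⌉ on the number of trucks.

6 trucks

Total size = 55 + 53 + 55 + 53 + 55 + 52 + 56 + 61 + 59 + 62 = 561 kg.
⌈561 / 100⌉ = 6.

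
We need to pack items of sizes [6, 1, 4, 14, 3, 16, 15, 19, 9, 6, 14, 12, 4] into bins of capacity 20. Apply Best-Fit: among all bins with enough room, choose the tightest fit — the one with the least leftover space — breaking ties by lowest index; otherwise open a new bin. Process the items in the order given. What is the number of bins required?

7

Put 6 in bin 1; 14 remain.
Put 1 in bin 1; 13 remain.
Put 4 in bin 1; 9 remain.
Put 14 in bin 2; 6 remain.
Put 3 in bin 2; 3 remain.
Put 16 in bin 3; 4 remain.
Put 15 in bin 4; 5 remain.
Put 19 in bin 5; 1 remain.
Put 9 in bin 1; 0 remain.
Put 6 in bin 6; 14 remain.
Put 14 in bin 6; 0 remain.
Put 12 in bin 7; 8 remain.
Put 4 in bin 3; 0 remain.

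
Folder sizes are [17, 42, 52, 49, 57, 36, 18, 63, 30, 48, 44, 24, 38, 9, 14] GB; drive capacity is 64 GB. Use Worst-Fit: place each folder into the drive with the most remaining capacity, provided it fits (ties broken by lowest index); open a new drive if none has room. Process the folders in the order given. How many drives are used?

drive 1: place 17 GB, 47 GB left
drive 1: place 42 GB, 5 GB left
drive 2: place 52 GB, 12 GB left
drive 3: place 49 GB, 15 GB left
drive 4: place 57 GB, 7 GB left
drive 5: place 36 GB, 28 GB left
drive 5: place 18 GB, 10 GB left
drive 6: place 63 GB, 1 GB left
drive 7: place 30 GB, 34 GB left
drive 8: place 48 GB, 16 GB left
drive 9: place 44 GB, 20 GB left
drive 7: place 24 GB, 10 GB left
drive 10: place 38 GB, 26 GB left
drive 10: place 9 GB, 17 GB left
drive 9: place 14 GB, 6 GB left

10 drives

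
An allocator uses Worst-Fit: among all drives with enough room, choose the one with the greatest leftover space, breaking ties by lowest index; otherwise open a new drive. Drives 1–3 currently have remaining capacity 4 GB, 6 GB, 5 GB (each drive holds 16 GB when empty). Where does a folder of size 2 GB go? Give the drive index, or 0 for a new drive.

Drives with room: drive 1 (4 GB), drive 2 (6 GB), drive 3 (5 GB).
Most room is drive 2 with 6 GB free.

2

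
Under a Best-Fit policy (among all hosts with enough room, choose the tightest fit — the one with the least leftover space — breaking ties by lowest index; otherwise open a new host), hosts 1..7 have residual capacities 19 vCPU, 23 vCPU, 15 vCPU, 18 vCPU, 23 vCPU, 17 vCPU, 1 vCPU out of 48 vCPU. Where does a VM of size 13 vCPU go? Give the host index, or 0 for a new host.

Hosts with room: host 1 (19 vCPU), host 2 (23 vCPU), host 3 (15 vCPU), host 4 (18 vCPU), host 5 (23 vCPU), host 6 (17 vCPU).
Tightest fit is host 3 with 15 vCPU free.

3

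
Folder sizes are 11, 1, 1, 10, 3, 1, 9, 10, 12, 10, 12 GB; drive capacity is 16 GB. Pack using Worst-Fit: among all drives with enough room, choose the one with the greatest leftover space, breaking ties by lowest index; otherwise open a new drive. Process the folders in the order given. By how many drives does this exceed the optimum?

0

Worst-Fit: [11,1,1,1] [10,3] [9] [10] [12] [10] [12] → 7 drives.
7 folders exceed 8 GB (half the capacity), and no two of those can share a drive, so at least 7 drives are needed.
So 7 is already optimal.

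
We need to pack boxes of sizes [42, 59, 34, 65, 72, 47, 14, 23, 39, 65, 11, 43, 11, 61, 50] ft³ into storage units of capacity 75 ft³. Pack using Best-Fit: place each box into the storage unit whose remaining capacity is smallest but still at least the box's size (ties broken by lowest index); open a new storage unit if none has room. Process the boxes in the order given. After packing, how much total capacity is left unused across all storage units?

114

Put 42 ft³ in storage unit 1; 33 ft³ remain.
Put 59 ft³ in storage unit 2; 16 ft³ remain.
Put 34 ft³ in storage unit 3; 41 ft³ remain.
Put 65 ft³ in storage unit 4; 10 ft³ remain.
Put 72 ft³ in storage unit 5; 3 ft³ remain.
Put 47 ft³ in storage unit 6; 28 ft³ remain.
Put 14 ft³ in storage unit 2; 2 ft³ remain.
Put 23 ft³ in storage unit 6; 5 ft³ remain.
Put 39 ft³ in storage unit 3; 2 ft³ remain.
Put 65 ft³ in storage unit 7; 10 ft³ remain.
Put 11 ft³ in storage unit 1; 22 ft³ remain.
Put 43 ft³ in storage unit 8; 32 ft³ remain.
Put 11 ft³ in storage unit 1; 11 ft³ remain.
Put 61 ft³ in storage unit 9; 14 ft³ remain.
Put 50 ft³ in storage unit 10; 25 ft³ remain.
10 storage units × 75 ft³ = 750 ft³; used 636 ft³; unused 114 ft³.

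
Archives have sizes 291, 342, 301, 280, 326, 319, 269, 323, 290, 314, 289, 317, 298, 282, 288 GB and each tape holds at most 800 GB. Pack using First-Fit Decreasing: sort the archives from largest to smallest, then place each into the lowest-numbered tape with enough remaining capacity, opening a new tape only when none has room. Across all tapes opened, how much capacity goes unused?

1871

Sorted descending: 342, 326, 323, 319, 317, 314, 301, 298, 291, 290, 289, 288, 282, 280, 269.
Put 342 GB in tape 1; 458 GB remain.
Put 326 GB in tape 1; 132 GB remain.
Put 323 GB in tape 2; 477 GB remain.
Put 319 GB in tape 2; 158 GB remain.
Put 317 GB in tape 3; 483 GB remain.
Put 314 GB in tape 3; 169 GB remain.
Put 301 GB in tape 4; 499 GB remain.
Put 298 GB in tape 4; 201 GB remain.
Put 291 GB in tape 5; 509 GB remain.
Put 290 GB in tape 5; 219 GB remain.
Put 289 GB in tape 6; 511 GB remain.
Put 288 GB in tape 6; 223 GB remain.
Put 282 GB in tape 7; 518 GB remain.
Put 280 GB in tape 7; 238 GB remain.
Put 269 GB in tape 8; 531 GB remain.
8 tapes × 800 GB = 6400 GB; used 4529 GB; unused 1871 GB.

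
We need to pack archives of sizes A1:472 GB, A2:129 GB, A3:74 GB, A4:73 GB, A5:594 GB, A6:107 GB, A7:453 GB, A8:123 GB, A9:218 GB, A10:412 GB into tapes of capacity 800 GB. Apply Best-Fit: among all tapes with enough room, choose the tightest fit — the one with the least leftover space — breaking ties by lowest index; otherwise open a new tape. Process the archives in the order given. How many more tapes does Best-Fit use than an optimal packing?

0

Best-Fit: [472,129,74,73] [594,107] [453,123,218] [412] → 4 tapes.
Total size 2655 GB; any packing needs at least ⌈2655/800⌉ = 4 tapes.
So 4 is already optimal.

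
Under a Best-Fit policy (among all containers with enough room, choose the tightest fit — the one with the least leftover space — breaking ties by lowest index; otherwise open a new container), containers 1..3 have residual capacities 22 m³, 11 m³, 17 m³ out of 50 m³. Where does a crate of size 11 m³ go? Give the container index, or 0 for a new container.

2

Containers with room: container 1 (22 m³), container 2 (11 m³), container 3 (17 m³).
Tightest fit is container 2 with 11 m³ free.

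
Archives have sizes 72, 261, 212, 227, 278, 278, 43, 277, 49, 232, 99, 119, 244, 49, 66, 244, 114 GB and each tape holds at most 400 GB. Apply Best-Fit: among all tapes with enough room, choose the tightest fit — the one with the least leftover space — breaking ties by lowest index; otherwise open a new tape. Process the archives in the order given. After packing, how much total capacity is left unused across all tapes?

Put 72 GB in tape 1; 328 GB remain.
Put 261 GB in tape 1; 67 GB remain.
Put 212 GB in tape 2; 188 GB remain.
Put 227 GB in tape 3; 173 GB remain.
Put 278 GB in tape 4; 122 GB remain.
Put 278 GB in tape 5; 122 GB remain.
Put 43 GB in tape 1; 24 GB remain.
Put 277 GB in tape 6; 123 GB remain.
Put 49 GB in tape 4; 73 GB remain.
Put 232 GB in tape 7; 168 GB remain.
Put 99 GB in tape 5; 23 GB remain.
Put 119 GB in tape 6; 4 GB remain.
Put 244 GB in tape 8; 156 GB remain.
Put 49 GB in tape 4; 24 GB remain.
Put 66 GB in tape 8; 90 GB remain.
Put 244 GB in tape 9; 156 GB remain.
Put 114 GB in tape 9; 42 GB remain.
9 tapes × 400 GB = 3600 GB; used 2864 GB; unused 736 GB.

736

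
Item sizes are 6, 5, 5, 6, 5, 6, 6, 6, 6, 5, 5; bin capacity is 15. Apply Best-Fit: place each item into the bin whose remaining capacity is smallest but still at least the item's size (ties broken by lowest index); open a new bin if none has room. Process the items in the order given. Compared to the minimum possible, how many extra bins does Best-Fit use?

Best-Fit: [6,5] [5,6] [5,6] [6,6] [6,5] [5] → 6 bins.
Total size 61; any packing needs at least ⌈61/15⌉ = 5 bins.
An optimal packing achieves that bound: [6,6] [6,6] [6,6] [5,5,5] [5,5] → 5 bins.
Excess: 6 − 5 = 1.

1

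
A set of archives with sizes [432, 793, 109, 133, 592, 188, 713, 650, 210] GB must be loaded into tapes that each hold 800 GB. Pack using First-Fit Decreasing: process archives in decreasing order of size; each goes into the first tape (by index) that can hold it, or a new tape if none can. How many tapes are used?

Sorted descending: 793, 713, 650, 592, 432, 210, 188, 133, 109.
Put 793 GB in tape 1; 7 GB remain.
Put 713 GB in tape 2; 87 GB remain.
Put 650 GB in tape 3; 150 GB remain.
Put 592 GB in tape 4; 208 GB remain.
Put 432 GB in tape 5; 368 GB remain.
Put 210 GB in tape 5; 158 GB remain.
Put 188 GB in tape 4; 20 GB remain.
Put 133 GB in tape 3; 17 GB remain.
Put 109 GB in tape 5; 49 GB remain.

5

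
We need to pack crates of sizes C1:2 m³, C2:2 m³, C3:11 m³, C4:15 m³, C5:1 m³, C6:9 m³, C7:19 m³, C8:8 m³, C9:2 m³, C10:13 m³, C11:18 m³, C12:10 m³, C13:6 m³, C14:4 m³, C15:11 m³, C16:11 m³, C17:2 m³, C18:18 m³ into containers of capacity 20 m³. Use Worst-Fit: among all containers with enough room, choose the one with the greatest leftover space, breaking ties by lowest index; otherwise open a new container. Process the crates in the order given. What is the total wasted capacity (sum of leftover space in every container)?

C1 (2 m³) → container 1 (remaining 18 m³)
C2 (2 m³) → container 1 (remaining 16 m³)
C3 (11 m³) → container 1 (remaining 5 m³)
C4 (15 m³) → container 2 (remaining 5 m³)
C5 (1 m³) → container 1 (remaining 4 m³)
C6 (9 m³) → container 3 (remaining 11 m³)
C7 (19 m³) → container 4 (remaining 1 m³)
C8 (8 m³) → container 3 (remaining 3 m³)
C9 (2 m³) → container 2 (remaining 3 m³)
C10 (13 m³) → container 5 (remaining 7 m³)
C11 (18 m³) → container 6 (remaining 2 m³)
C12 (10 m³) → container 7 (remaining 10 m³)
C13 (6 m³) → container 7 (remaining 4 m³)
C14 (4 m³) → container 5 (remaining 3 m³)
C15 (11 m³) → container 8 (remaining 9 m³)
C16 (11 m³) → container 9 (remaining 9 m³)
C17 (2 m³) → container 8 (remaining 7 m³)
C18 (18 m³) → container 10 (remaining 2 m³)
10 containers × 20 m³ = 200 m³; used 162 m³; unused 38 m³.

38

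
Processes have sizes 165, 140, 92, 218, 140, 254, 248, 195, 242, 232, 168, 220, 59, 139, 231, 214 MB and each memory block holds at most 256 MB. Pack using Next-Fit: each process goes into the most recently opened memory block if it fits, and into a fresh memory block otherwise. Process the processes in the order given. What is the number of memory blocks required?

memory block 1: place 165 MB, 91 MB left
memory block 2: place 140 MB, 116 MB left
memory block 2: place 92 MB, 24 MB left
memory block 3: place 218 MB, 38 MB left
memory block 4: place 140 MB, 116 MB left
memory block 5: place 254 MB, 2 MB left
memory block 6: place 248 MB, 8 MB left
memory block 7: place 195 MB, 61 MB left
memory block 8: place 242 MB, 14 MB left
memory block 9: place 232 MB, 24 MB left
memory block 10: place 168 MB, 88 MB left
memory block 11: place 220 MB, 36 MB left
memory block 12: place 59 MB, 197 MB left
memory block 12: place 139 MB, 58 MB left
memory block 13: place 231 MB, 25 MB left
memory block 14: place 214 MB, 42 MB left
Final memory blocks: [165] [140,92] [218] [140] [254] [248] [195] [242] [232] [168] [220] [59,139] [231] [214].

14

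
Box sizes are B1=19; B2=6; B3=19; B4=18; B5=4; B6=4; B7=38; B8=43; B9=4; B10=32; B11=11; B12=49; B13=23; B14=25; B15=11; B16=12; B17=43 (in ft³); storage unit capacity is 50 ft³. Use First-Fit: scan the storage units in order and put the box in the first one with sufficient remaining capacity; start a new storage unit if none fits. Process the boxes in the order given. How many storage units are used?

8

storage unit 1: place B1 (19 ft³), 31 ft³ left
storage unit 1: place B2 (6 ft³), 25 ft³ left
storage unit 1: place B3 (19 ft³), 6 ft³ left
storage unit 2: place B4 (18 ft³), 32 ft³ left
storage unit 1: place B5 (4 ft³), 2 ft³ left
storage unit 2: place B6 (4 ft³), 28 ft³ left
storage unit 3: place B7 (38 ft³), 12 ft³ left
storage unit 4: place B8 (43 ft³), 7 ft³ left
storage unit 2: place B9 (4 ft³), 24 ft³ left
storage unit 5: place B10 (32 ft³), 18 ft³ left
storage unit 2: place B11 (11 ft³), 13 ft³ left
storage unit 6: place B12 (49 ft³), 1 ft³ left
storage unit 7: place B13 (23 ft³), 27 ft³ left
storage unit 7: place B14 (25 ft³), 2 ft³ left
storage unit 2: place B15 (11 ft³), 2 ft³ left
storage unit 3: place B16 (12 ft³), 0 ft³ left
storage unit 8: place B17 (43 ft³), 7 ft³ left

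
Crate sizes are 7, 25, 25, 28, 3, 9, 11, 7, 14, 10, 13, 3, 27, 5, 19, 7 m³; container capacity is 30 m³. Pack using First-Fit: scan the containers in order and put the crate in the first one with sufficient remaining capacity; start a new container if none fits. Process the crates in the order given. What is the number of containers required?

container 1: place 7 m³, 23 m³ left
container 2: place 25 m³, 5 m³ left
container 3: place 25 m³, 5 m³ left
container 4: place 28 m³, 2 m³ left
container 1: place 3 m³, 20 m³ left
container 1: place 9 m³, 11 m³ left
container 1: place 11 m³, 0 m³ left
container 5: place 7 m³, 23 m³ left
container 5: place 14 m³, 9 m³ left
container 6: place 10 m³, 20 m³ left
container 6: place 13 m³, 7 m³ left
container 2: place 3 m³, 2 m³ left
container 7: place 27 m³, 3 m³ left
container 3: place 5 m³, 0 m³ left
container 8: place 19 m³, 11 m³ left
container 5: place 7 m³, 2 m³ left
Final containers: [7,3,9,11] [25,3] [25,5] [28] [7,14,7] [10,13] [27] [19].

8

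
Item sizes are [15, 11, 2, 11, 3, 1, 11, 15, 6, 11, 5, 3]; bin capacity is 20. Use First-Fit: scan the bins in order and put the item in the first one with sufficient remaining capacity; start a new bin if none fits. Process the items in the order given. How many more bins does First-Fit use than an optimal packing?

First-Fit: [15,2,3] [11,1,6] [11,5,3] [11] [15] [11] → 6 bins.
6 items exceed 10 (half the capacity), and no two of those can share a bin, so at least 6 bins are needed.
So 6 is already optimal.

0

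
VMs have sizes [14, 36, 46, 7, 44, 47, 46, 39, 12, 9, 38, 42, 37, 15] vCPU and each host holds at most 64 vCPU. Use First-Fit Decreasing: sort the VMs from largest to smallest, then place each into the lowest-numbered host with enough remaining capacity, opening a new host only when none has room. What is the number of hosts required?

Sorted descending: 47, 46, 46, 44, 42, 39, 38, 37, 36, 15, 14, 12, 9, 7.
host 1: place 47 vCPU, 17 vCPU left
host 2: place 46 vCPU, 18 vCPU left
host 3: place 46 vCPU, 18 vCPU left
host 4: place 44 vCPU, 20 vCPU left
host 5: place 42 vCPU, 22 vCPU left
host 6: place 39 vCPU, 25 vCPU left
host 7: place 38 vCPU, 26 vCPU left
host 8: place 37 vCPU, 27 vCPU left
host 9: place 36 vCPU, 28 vCPU left
host 1: place 15 vCPU, 2 vCPU left
host 2: place 14 vCPU, 4 vCPU left
host 3: place 12 vCPU, 6 vCPU left
host 4: place 9 vCPU, 11 vCPU left
host 4: place 7 vCPU, 4 vCPU left

9 hosts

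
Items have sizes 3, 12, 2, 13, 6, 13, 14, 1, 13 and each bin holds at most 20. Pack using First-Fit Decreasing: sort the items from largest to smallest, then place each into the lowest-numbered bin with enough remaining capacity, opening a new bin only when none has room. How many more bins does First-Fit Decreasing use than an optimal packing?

0

First-Fit Decreasing: [14,6] [13,3,2,1] [13] [13] [12] → 5 bins.
5 items exceed 10 (half the capacity), and no two of those can share a bin, so at least 5 bins are needed.
So 5 is already optimal.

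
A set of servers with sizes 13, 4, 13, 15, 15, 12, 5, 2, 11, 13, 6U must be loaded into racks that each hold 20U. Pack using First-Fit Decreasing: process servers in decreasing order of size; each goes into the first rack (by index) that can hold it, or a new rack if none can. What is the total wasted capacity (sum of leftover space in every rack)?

Sorted descending: 15, 15, 13, 13, 13, 12, 11, 6, 5, 4, 2.
15U → rack 1 (remaining 5U)
15U → rack 2 (remaining 5U)
13U → rack 3 (remaining 7U)
13U → rack 4 (remaining 7U)
13U → rack 5 (remaining 7U)
12U → rack 6 (remaining 8U)
11U → rack 7 (remaining 9U)
6U → rack 3 (remaining 1U)
5U → rack 1 (remaining 0U)
4U → rack 2 (remaining 1U)
2U → rack 4 (remaining 5U)
7 racks × 20U = 140U; used 109U; unused 31U.

31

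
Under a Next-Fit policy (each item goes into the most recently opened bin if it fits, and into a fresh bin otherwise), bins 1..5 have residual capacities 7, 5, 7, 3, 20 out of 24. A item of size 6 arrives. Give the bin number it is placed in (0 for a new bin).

Next-Fit only looks at bin 5, which has 20 free.
6 fits there.

5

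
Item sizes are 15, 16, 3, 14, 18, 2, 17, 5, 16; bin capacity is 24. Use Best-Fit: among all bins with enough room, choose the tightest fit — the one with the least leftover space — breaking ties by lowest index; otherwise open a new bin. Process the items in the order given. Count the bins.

bin 1: place 15, 9 left
bin 2: place 16, 8 left
bin 2: place 3, 5 left
bin 3: place 14, 10 left
bin 4: place 18, 6 left
bin 2: place 2, 3 left
bin 5: place 17, 7 left
bin 4: place 5, 1 left
bin 6: place 16, 8 left

6 bins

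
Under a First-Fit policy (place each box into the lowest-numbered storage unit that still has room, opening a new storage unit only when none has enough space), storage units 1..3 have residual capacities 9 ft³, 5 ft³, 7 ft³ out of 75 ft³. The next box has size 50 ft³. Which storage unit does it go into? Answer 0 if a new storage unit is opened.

0

No storage unit has ≥ 50 ft³ free, so a new storage unit is opened.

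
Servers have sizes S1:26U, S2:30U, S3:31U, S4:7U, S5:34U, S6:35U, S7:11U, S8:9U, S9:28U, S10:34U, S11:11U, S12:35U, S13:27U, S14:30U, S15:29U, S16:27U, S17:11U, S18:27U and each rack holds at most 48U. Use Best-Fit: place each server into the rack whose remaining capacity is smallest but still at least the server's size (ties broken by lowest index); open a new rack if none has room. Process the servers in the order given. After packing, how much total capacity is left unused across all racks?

rack 1: place S1 (26U), 22U left
rack 2: place S2 (30U), 18U left
rack 3: place S3 (31U), 17U left
rack 3: place S4 (7U), 10U left
rack 4: place S5 (34U), 14U left
rack 5: place S6 (35U), 13U left
rack 5: place S7 (11U), 2U left
rack 3: place S8 (9U), 1U left
rack 6: place S9 (28U), 20U left
rack 7: place S10 (34U), 14U left
rack 4: place S11 (11U), 3U left
rack 8: place S12 (35U), 13U left
rack 9: place S13 (27U), 21U left
rack 10: place S14 (30U), 18U left
rack 11: place S15 (29U), 19U left
rack 12: place S16 (27U), 21U left
rack 8: place S17 (11U), 2U left
rack 13: place S18 (27U), 21U left
13 racks × 48U = 624U; used 442U; unused 182U.

182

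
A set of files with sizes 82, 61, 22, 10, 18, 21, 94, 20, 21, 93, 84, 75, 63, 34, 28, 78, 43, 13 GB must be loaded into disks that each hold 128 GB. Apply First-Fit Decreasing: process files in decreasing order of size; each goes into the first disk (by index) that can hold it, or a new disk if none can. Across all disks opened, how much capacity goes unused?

36

Sorted descending: 94, 93, 84, 82, 78, 75, 63, 61, 43, 34, 28, 22, 21, 21, 20, 18, 13, 10.
94 GB → disk 1 (remaining 34 GB)
93 GB → disk 2 (remaining 35 GB)
84 GB → disk 3 (remaining 44 GB)
82 GB → disk 4 (remaining 46 GB)
78 GB → disk 5 (remaining 50 GB)
75 GB → disk 6 (remaining 53 GB)
63 GB → disk 7 (remaining 65 GB)
61 GB → disk 7 (remaining 4 GB)
43 GB → disk 3 (remaining 1 GB)
34 GB → disk 1 (remaining 0 GB)
28 GB → disk 2 (remaining 7 GB)
22 GB → disk 4 (remaining 24 GB)
21 GB → disk 4 (remaining 3 GB)
21 GB → disk 5 (remaining 29 GB)
20 GB → disk 5 (remaining 9 GB)
18 GB → disk 6 (remaining 35 GB)
13 GB → disk 6 (remaining 22 GB)
10 GB → disk 6 (remaining 12 GB)
7 disks × 128 GB = 896 GB; used 860 GB; unused 36 GB.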